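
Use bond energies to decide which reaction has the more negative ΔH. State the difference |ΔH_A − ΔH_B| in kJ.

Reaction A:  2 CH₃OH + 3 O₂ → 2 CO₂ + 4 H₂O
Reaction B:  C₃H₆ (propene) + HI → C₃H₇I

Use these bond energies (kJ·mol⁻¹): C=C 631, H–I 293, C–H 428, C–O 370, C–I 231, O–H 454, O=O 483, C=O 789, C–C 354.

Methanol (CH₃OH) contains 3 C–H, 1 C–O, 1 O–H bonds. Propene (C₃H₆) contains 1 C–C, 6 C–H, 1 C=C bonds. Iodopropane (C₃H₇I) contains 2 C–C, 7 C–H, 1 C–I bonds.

Reaction A:
  Bonds broken (reactants):
    C–H: 6 × 428 = 2568
    C–O: 2 × 370 = 740
    O–H: 2 × 454 = 908
    O=O: 3 × 483 = 1449
    Σ(broken) = 5665 kJ
  Bonds formed (products):
    C=O: 4 × 789 = 3156
    O–H: 8 × 454 = 3632
    Σ(formed) = 6788 kJ
  ΔH_A = 5665 − 6788 = −1123 kJ
Reaction B:
  Bonds broken (reactants):
    C–C: 1 × 354 = 354
    C–H: 6 × 428 = 2568
    C=C: 1 × 631 = 631
    H–I: 1 × 293 = 293
    Σ(broken) = 3846 kJ
  Bonds formed (products):
    C–C: 2 × 354 = 708
    C–H: 7 × 428 = 2996
    C–I: 1 × 231 = 231
    Σ(formed) = 3935 kJ
  ΔH_B = 3846 − 3935 = −89 kJ
ΔH_A − ΔH_B = −1034 kJ, so reaction A has the more negative ΔH; |ΔH_A − ΔH_B| = 1034 kJ.

Reaction A, by 1034 kJ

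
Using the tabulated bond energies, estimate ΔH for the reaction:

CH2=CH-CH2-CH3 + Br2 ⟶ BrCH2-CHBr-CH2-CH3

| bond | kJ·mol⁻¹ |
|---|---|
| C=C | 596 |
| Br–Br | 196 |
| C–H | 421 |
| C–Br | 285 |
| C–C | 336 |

ΔH ≈ −114 kJ

Bonds broken (reactants):
  Br–Br: 1 × 196 = 196
  C–C: 2 × 336 = 672
  C–H: 8 × 421 = 3368
  C=C: 1 × 596 = 596
  Σ(broken) = 4832 kJ
Bonds formed (products):
  C–Br: 2 × 285 = 570
  C–C: 3 × 336 = 1008
  C–H: 8 × 421 = 3368
  Σ(formed) = 4946 kJ
ΔH = Σ(broken) − Σ(formed) = 4832 − 4946 = −114 kJ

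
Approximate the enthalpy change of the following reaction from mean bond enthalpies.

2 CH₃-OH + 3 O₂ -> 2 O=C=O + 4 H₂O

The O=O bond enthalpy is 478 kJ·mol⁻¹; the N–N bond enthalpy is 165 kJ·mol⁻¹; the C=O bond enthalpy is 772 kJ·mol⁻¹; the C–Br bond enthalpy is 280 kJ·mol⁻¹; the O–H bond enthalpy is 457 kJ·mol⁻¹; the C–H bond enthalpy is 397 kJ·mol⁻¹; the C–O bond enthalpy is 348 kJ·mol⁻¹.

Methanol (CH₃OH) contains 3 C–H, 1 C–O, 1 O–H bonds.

Bonds broken (reactants):
  C–H: 6 × 397 = 2382
  C–O: 2 × 348 = 696
  O–H: 2 × 457 = 914
  O=O: 3 × 478 = 1434
  Σ(broken) = 5426 kJ
Bonds formed (products):
  C=O: 4 × 772 = 3088
  O–H: 8 × 457 = 3656
  Σ(formed) = 6744 kJ
ΔH = Σ(broken) − Σ(formed) = 5426 − 6744 = −1318 kJ

ΔH ≈ −1318 kJ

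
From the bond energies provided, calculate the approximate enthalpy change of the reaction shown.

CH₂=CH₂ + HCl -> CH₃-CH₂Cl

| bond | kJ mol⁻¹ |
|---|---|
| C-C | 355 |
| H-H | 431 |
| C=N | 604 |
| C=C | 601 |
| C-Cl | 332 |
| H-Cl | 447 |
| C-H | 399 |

ΔH ≈ −38 kJ

Bonds broken (reactants):
  C-H: 4 × 399 = 1596
  C=C: 1 × 601 = 601
  H-Cl: 1 × 447 = 447
  Σ(broken) = 2644 kJ
Bonds formed (products):
  C-C: 1 × 355 = 355
  C-Cl: 1 × 332 = 332
  C-H: 5 × 399 = 1995
  Σ(formed) = 2682 kJ
ΔH = Σ(broken) − Σ(formed) = 2644 − 2682 = −38 kJ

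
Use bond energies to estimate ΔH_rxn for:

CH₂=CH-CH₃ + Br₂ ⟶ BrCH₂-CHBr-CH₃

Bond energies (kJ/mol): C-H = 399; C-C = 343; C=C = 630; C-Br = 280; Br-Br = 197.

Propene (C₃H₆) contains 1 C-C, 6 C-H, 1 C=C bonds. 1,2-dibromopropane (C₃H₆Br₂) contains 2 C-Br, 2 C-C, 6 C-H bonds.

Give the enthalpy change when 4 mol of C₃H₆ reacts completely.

ΔH = −304 kJ

Bonds broken (reactants):
  Br-Br: 1 × 197 = 197
  C-C: 1 × 343 = 343
  C-H: 6 × 399 = 2394
  C=C: 1 × 630 = 630
  Σ(broken) = 3564 kJ
Bonds formed (products):
  C-Br: 2 × 280 = 560
  C-C: 2 × 343 = 686
  C-H: 6 × 399 = 2394
  Σ(formed) = 3640 kJ
ΔH = Σ(broken) − Σ(formed) = 3564 − 3640 = −76 kJ
For 4× the reaction as written: 4 × (−76) = −304 kJ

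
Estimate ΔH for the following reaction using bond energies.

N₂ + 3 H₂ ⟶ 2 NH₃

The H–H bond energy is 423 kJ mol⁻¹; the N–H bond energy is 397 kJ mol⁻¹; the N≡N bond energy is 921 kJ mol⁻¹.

Bonds broken (reactants):
  H–H: 3 × 423 = 1269
  N≡N: 1 × 921 = 921
  Σ(broken) = 2190 kJ
Bonds formed (products):
  N–H: 6 × 397 = 2382
  Σ(formed) = 2382 kJ
ΔH = Σ(broken) − Σ(formed) = 2190 − 2382 = −192 kJ

ΔH ≈ −192 kJ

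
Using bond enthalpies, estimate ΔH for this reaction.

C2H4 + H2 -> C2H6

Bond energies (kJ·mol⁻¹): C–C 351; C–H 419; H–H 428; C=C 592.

Bonds broken (reactants):
  C–H: 4 × 419 = 1676
  C=C: 1 × 592 = 592
  H–H: 1 × 428 = 428
  Σ(broken) = 2696 kJ
Bonds formed (products):
  C–C: 1 × 351 = 351
  C–H: 6 × 419 = 2514
  Σ(formed) = 2865 kJ
ΔH = Σ(broken) − Σ(formed) = 2696 − 2865 = −169 kJ

ΔH ≈ −169 kJ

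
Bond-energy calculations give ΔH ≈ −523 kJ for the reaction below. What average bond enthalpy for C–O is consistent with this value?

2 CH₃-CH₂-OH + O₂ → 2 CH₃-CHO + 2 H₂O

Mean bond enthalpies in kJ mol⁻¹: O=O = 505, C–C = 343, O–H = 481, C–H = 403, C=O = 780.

D(C–O) ≈ 344 kJ/mol

Let D be the C–O bond energy.
Σ(broken) = 2×343 + 10×403 + 2×D + 2×481 + 1×505 = 6183 + 2D
Σ(formed) = 2×343 + 8×403 + 2×780 + 4×481 = 7394
ΔH = Σ(broken) − Σ(formed) = (6183 + 2D) − (7394) = −1211 + 2D
Setting this equal to −523 kJ gives 2D = 688, so D = 344 kJ/mol.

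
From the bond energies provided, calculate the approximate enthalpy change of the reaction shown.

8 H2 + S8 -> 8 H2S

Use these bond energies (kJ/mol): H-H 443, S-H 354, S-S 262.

Bonds broken (reactants):
  H-H: 8 × 443 = 3544
  S-S: 8 × 262 = 2096
  Σ(broken) = 5640 kJ
Bonds formed (products):
  S-H: 16 × 354 = 5664
  Σ(formed) = 5664 kJ
ΔH = Σ(broken) − Σ(formed) = 5640 − 5664 = −24 kJ

ΔH ≈ −24 kJ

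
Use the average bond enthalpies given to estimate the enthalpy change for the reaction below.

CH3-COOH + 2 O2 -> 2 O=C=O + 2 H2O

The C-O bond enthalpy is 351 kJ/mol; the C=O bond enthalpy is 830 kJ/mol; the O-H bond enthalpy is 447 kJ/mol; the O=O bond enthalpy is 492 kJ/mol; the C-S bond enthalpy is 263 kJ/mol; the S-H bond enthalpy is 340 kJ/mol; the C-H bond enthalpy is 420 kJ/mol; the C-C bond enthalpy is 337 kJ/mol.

Bonds broken (reactants):
  C-C: 1 × 337 = 337
  C-H: 3 × 420 = 1260
  C-O: 1 × 351 = 351
  C=O: 1 × 830 = 830
  O-H: 1 × 447 = 447
  O=O: 2 × 492 = 984
  Σ(broken) = 4209 kJ
Bonds formed (products):
  C=O: 4 × 830 = 3320
  O-H: 4 × 447 = 1788
  Σ(formed) = 5108 kJ
ΔH = Σ(broken) − Σ(formed) = 4209 − 5108 = −899 kJ

ΔH ≈ −899 kJ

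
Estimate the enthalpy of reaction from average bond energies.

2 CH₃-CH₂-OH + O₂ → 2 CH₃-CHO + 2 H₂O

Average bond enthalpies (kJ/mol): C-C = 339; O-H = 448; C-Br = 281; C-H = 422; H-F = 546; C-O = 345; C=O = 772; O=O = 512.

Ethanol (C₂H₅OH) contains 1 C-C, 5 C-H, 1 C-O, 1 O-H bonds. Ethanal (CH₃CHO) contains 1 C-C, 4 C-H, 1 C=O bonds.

ΔH ≈ −394 kJ

Bonds broken (reactants):
  C-C: 2 × 339 = 678
  C-H: 10 × 422 = 4220
  C-O: 2 × 345 = 690
  O-H: 2 × 448 = 896
  O=O: 1 × 512 = 512
  Σ(broken) = 6996 kJ
Bonds formed (products):
  C-C: 2 × 339 = 678
  C-H: 8 × 422 = 3376
  C=O: 2 × 772 = 1544
  O-H: 4 × 448 = 1792
  Σ(formed) = 7390 kJ
ΔH = Σ(broken) − Σ(formed) = 6996 − 7390 = −394 kJ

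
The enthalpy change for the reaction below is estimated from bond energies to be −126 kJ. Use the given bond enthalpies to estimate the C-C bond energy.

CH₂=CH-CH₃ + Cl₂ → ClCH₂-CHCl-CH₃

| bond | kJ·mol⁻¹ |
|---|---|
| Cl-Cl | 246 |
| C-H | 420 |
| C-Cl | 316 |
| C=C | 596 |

D(C-C) ≈ 336 kJ/mol

Let D be the C-C bond energy.
Σ(broken) = 1×D + 6×420 + 1×596 + 1×246 = 3362 + D
Σ(formed) = 2×D + 2×316 + 6×420 = 3152 + 2D
ΔH = Σ(broken) − Σ(formed) = (3362 + D) − (3152 + 2D) = +210 − D
Setting this equal to −126 kJ gives D = 336 kJ/mol.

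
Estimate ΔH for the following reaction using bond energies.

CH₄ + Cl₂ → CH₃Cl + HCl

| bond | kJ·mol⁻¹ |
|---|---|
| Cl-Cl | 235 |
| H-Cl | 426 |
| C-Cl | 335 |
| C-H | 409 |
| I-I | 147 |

Bonds broken (reactants):
  C-H: 4 × 409 = 1636
  Cl-Cl: 1 × 235 = 235
  Σ(broken) = 1871 kJ
Bonds formed (products):
  C-Cl: 1 × 335 = 335
  C-H: 3 × 409 = 1227
  H-Cl: 1 × 426 = 426
  Σ(formed) = 1988 kJ
ΔH = Σ(broken) − Σ(formed) = 1871 − 1988 = −117 kJ

ΔH ≈ −117 kJ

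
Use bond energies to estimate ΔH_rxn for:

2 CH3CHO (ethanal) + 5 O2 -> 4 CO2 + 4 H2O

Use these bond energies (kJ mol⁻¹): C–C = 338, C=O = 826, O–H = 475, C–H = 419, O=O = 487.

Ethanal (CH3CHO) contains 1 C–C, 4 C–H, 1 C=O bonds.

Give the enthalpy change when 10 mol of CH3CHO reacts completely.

Bonds broken (reactants):
  C–C: 2 × 338 = 676
  C–H: 8 × 419 = 3352
  C=O: 2 × 826 = 1652
  O=O: 5 × 487 = 2435
  Σ(broken) = 8115 kJ
Bonds formed (products):
  C=O: 8 × 826 = 6608
  O–H: 8 × 475 = 3800
  Σ(formed) = 10408 kJ
ΔH = Σ(broken) − Σ(formed) = 8115 − 10408 = −2293 kJ
For 5× the reaction as written: 5 × (−2293) = −11465 kJ

ΔH = −11465 kJ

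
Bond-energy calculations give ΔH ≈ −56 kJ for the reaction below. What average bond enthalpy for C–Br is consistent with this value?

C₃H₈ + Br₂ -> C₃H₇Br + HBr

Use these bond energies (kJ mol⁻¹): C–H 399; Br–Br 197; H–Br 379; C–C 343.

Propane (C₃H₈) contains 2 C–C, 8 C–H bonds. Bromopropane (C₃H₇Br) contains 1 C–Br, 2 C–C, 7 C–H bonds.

Let D be the C–Br bond energy.
Σ(broken) = 1×197 + 2×343 + 8×399 = 4075
Σ(formed) = 1×D + 2×343 + 7×399 + 1×379 = 3858 + D
ΔH = Σ(broken) − Σ(formed) = (4075) − (3858 + D) = +217 − D
Setting this equal to −56 kJ gives D = 273 kJ/mol.

D(C–Br) ≈ 273 kJ/mol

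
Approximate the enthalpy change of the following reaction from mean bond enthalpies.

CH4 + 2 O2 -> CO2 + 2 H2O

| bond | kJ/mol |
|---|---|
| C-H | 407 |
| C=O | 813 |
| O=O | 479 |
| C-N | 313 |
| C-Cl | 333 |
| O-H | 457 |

Bonds broken (reactants):
  C-H: 4 × 407 = 1628
  O=O: 2 × 479 = 958
  Σ(broken) = 2586 kJ
Bonds formed (products):
  C=O: 2 × 813 = 1626
  O-H: 4 × 457 = 1828
  Σ(formed) = 3454 kJ
ΔH = Σ(broken) − Σ(formed) = 2586 − 3454 = −868 kJ

ΔH ≈ −868 kJ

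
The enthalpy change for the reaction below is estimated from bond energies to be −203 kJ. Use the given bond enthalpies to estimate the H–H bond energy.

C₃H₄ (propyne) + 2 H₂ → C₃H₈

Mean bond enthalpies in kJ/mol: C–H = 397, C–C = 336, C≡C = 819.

D(H–H) ≈ 451 kJ/mol

Let D be the H–H bond energy.
Σ(broken) = 1×819 + 1×336 + 4×397 + 2×D = 2743 + 2D
Σ(formed) = 2×336 + 8×397 = 3848
ΔH = Σ(broken) − Σ(formed) = (2743 + 2D) − (3848) = −1105 + 2D
Setting this equal to −203 kJ gives 2D = 902, so D = 451 kJ/mol.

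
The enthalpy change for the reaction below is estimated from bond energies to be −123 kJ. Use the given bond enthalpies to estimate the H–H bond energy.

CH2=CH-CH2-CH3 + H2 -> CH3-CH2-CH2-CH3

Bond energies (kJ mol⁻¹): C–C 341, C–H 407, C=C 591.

D(H–H) ≈ 441 kJ/mol

Let D be the H–H bond energy.
Σ(broken) = 2×341 + 8×407 + 1×591 + 1×D = 4529 + D
Σ(formed) = 3×341 + 10×407 = 5093
ΔH = Σ(broken) − Σ(formed) = (4529 + D) − (5093) = −564 + D
Setting this equal to −123 kJ gives D = 441 kJ/mol.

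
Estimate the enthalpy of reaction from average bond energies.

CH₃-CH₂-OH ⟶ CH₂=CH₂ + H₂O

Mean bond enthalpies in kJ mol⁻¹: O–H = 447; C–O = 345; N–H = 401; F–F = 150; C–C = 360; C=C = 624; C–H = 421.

Bonds broken (reactants):
  C–C: 1 × 360 = 360
  C–H: 5 × 421 = 2105
  C–O: 1 × 345 = 345
  O–H: 1 × 447 = 447
  Σ(broken) = 3257 kJ
Bonds formed (products):
  C–H: 4 × 421 = 1684
  C=C: 1 × 624 = 624
  O–H: 2 × 447 = 894
  Σ(formed) = 3202 kJ
ΔH = Σ(broken) − Σ(formed) = 3257 − 3202 = +55 kJ

ΔH ≈ +55 kJ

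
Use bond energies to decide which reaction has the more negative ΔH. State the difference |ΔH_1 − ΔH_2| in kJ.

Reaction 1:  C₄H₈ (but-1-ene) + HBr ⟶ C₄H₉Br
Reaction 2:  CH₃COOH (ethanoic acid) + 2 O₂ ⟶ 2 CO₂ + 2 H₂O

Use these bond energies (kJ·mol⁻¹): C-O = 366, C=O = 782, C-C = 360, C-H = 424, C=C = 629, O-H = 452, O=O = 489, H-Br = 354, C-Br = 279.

Reaction 1:
  Bonds broken (reactants):
    C-C: 2 × 360 = 720
    C-H: 8 × 424 = 3392
    C=C: 1 × 629 = 629
    H-Br: 1 × 354 = 354
    Σ(broken) = 5095 kJ
  Bonds formed (products):
    C-Br: 1 × 279 = 279
    C-C: 3 × 360 = 1080
    C-H: 9 × 424 = 3816
    Σ(formed) = 5175 kJ
  ΔH_1 = 5095 − 5175 = −80 kJ
Reaction 2:
  Bonds broken (reactants):
    C-C: 1 × 360 = 360
    C-H: 3 × 424 = 1272
    C-O: 1 × 366 = 366
    C=O: 1 × 782 = 782
    O-H: 1 × 452 = 452
    O=O: 2 × 489 = 978
    Σ(broken) = 4210 kJ
  Bonds formed (products):
    C=O: 4 × 782 = 3128
    O-H: 4 × 452 = 1808
    Σ(formed) = 4936 kJ
  ΔH_2 = 4210 − 4936 = −726 kJ
ΔH_1 − ΔH_2 = +646 kJ, so reaction 2 has the more negative ΔH; |ΔH_1 − ΔH_2| = 646 kJ.

Reaction 2, by 646 kJ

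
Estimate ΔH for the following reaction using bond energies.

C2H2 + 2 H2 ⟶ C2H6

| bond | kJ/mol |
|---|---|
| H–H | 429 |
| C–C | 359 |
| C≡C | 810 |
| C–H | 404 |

ΔH ≈ −307 kJ

Bonds broken (reactants):
  C≡C: 1 × 810 = 810
  C–H: 2 × 404 = 808
  H–H: 2 × 429 = 858
  Σ(broken) = 2476 kJ
Bonds formed (products):
  C–C: 1 × 359 = 359
  C–H: 6 × 404 = 2424
  Σ(formed) = 2783 kJ
ΔH = Σ(broken) − Σ(formed) = 2476 − 2783 = −307 kJ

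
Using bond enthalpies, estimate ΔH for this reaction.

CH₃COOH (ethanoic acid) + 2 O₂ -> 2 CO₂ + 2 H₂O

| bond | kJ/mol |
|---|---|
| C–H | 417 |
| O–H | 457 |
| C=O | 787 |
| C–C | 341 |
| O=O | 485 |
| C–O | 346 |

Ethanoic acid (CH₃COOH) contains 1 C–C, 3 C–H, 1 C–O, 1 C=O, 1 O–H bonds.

ΔH ≈ −824 kJ

Bonds broken (reactants):
  C–C: 1 × 341 = 341
  C–H: 3 × 417 = 1251
  C–O: 1 × 346 = 346
  C=O: 1 × 787 = 787
  O–H: 1 × 457 = 457
  O=O: 2 × 485 = 970
  Σ(broken) = 4152 kJ
Bonds formed (products):
  C=O: 4 × 787 = 3148
  O–H: 4 × 457 = 1828
  Σ(formed) = 4976 kJ
ΔH = Σ(broken) − Σ(formed) = 4152 − 4976 = −824 kJ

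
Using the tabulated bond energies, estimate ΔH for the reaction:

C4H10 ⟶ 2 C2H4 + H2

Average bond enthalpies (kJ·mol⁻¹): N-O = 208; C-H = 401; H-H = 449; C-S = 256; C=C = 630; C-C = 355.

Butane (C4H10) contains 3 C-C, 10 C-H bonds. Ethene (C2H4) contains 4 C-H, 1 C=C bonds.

Bonds broken (reactants):
  C-C: 3 × 355 = 1065
  C-H: 10 × 401 = 4010
  Σ(broken) = 5075 kJ
Bonds formed (products):
  C-H: 8 × 401 = 3208
  C=C: 2 × 630 = 1260
  H-H: 1 × 449 = 449
  Σ(formed) = 4917 kJ
ΔH = Σ(broken) − Σ(formed) = 5075 − 4917 = +158 kJ

ΔH ≈ +158 kJ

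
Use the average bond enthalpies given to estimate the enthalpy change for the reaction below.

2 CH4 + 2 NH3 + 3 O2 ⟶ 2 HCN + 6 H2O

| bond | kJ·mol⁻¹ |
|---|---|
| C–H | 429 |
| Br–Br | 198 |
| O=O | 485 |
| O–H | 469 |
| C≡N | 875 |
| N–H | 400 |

Bonds broken (reactants):
  C–H: 8 × 429 = 3432
  N–H: 6 × 400 = 2400
  O=O: 3 × 485 = 1455
  Σ(broken) = 7287 kJ
Bonds formed (products):
  C≡N: 2 × 875 = 1750
  C–H: 2 × 429 = 858
  O–H: 12 × 469 = 5628
  Σ(formed) = 8236 kJ
ΔH = Σ(broken) − Σ(formed) = 7287 − 8236 = −949 kJ

ΔH ≈ −949 kJ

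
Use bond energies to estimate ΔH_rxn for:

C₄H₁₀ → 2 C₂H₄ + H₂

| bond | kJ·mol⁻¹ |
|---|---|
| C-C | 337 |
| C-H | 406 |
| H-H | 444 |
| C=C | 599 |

ΔH ≈ +181 kJ

Bonds broken (reactants):
  C-C: 3 × 337 = 1011
  C-H: 10 × 406 = 4060
  Σ(broken) = 5071 kJ
Bonds formed (products):
  C-H: 8 × 406 = 3248
  C=C: 2 × 599 = 1198
  H-H: 1 × 444 = 444
  Σ(formed) = 4890 kJ
ΔH = Σ(broken) − Σ(formed) = 5071 − 4890 = +181 kJ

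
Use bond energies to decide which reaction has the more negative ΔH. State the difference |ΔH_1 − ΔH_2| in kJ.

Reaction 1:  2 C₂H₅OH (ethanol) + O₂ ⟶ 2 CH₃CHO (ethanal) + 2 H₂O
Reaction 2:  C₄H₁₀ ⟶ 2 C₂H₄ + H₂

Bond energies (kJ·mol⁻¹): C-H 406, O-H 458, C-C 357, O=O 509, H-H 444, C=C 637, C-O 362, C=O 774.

Reaction 1:
  Bonds broken (reactants):
    C-C: 2 × 357 = 714
    C-H: 10 × 406 = 4060
    C-O: 2 × 362 = 724
    O-H: 2 × 458 = 916
    O=O: 1 × 509 = 509
    Σ(broken) = 6923 kJ
  Bonds formed (products):
    C-C: 2 × 357 = 714
    C-H: 8 × 406 = 3248
    C=O: 2 × 774 = 1548
    O-H: 4 × 458 = 1832
    Σ(formed) = 7342 kJ
  ΔH_1 = 6923 − 7342 = −419 kJ
Reaction 2:
  Bonds broken (reactants):
    C-C: 3 × 357 = 1071
    C-H: 10 × 406 = 4060
    Σ(broken) = 5131 kJ
  Bonds formed (products):
    C-H: 8 × 406 = 3248
    C=C: 2 × 637 = 1274
    H-H: 1 × 444 = 444
    Σ(formed) = 4966 kJ
  ΔH_2 = 5131 − 4966 = +165 kJ
ΔH_1 − ΔH_2 = −584 kJ, so reaction 1 has the more negative ΔH; |ΔH_1 − ΔH_2| = 584 kJ.

Reaction 1, by 584 kJ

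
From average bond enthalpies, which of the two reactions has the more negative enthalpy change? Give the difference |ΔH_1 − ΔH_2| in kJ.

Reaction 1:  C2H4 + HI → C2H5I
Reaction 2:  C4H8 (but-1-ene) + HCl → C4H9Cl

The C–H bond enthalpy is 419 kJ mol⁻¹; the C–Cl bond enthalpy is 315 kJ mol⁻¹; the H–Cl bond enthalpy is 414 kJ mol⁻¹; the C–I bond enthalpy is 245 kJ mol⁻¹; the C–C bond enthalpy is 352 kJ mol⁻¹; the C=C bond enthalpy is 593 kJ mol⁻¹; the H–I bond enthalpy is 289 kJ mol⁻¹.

Reaction 1, by 55 kJ

Reaction 1:
  Bonds broken (reactants):
    C–H: 4 × 419 = 1676
    C=C: 1 × 593 = 593
    H–I: 1 × 289 = 289
    Σ(broken) = 2558 kJ
  Bonds formed (products):
    C–C: 1 × 352 = 352
    C–H: 5 × 419 = 2095
    C–I: 1 × 245 = 245
    Σ(formed) = 2692 kJ
  ΔH_1 = 2558 − 2692 = −134 kJ
Reaction 2:
  Bonds broken (reactants):
    C–C: 2 × 352 = 704
    C–H: 8 × 419 = 3352
    C=C: 1 × 593 = 593
    H–Cl: 1 × 414 = 414
    Σ(broken) = 5063 kJ
  Bonds formed (products):
    C–C: 3 × 352 = 1056
    C–Cl: 1 × 315 = 315
    C–H: 9 × 419 = 3771
    Σ(formed) = 5142 kJ
  ΔH_2 = 5063 − 5142 = −79 kJ
ΔH_1 − ΔH_2 = −55 kJ, so reaction 1 has the more negative ΔH; |ΔH_1 − ΔH_2| = 55 kJ.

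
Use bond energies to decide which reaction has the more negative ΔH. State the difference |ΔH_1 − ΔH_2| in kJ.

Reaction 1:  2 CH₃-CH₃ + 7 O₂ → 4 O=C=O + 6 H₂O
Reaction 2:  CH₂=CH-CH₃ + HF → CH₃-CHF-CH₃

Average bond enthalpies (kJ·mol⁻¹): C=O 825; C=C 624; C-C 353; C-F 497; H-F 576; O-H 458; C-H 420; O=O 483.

Reaction 1, by 2899 kJ

Reaction 1:
  Bonds broken (reactants):
    C-C: 2 × 353 = 706
    C-H: 12 × 420 = 5040
    O=O: 7 × 483 = 3381
    Σ(broken) = 9127 kJ
  Bonds formed (products):
    C=O: 8 × 825 = 6600
    O-H: 12 × 458 = 5496
    Σ(formed) = 12096 kJ
  ΔH_1 = 9127 − 12096 = −2969 kJ
Reaction 2:
  Bonds broken (reactants):
    C-C: 1 × 353 = 353
    C-H: 6 × 420 = 2520
    C=C: 1 × 624 = 624
    H-F: 1 × 576 = 576
    Σ(broken) = 4073 kJ
  Bonds formed (products):
    C-C: 2 × 353 = 706
    C-F: 1 × 497 = 497
    C-H: 7 × 420 = 2940
    Σ(formed) = 4143 kJ
  ΔH_2 = 4073 − 4143 = −70 kJ
ΔH_1 − ΔH_2 = −2899 kJ, so reaction 1 has the more negative ΔH; |ΔH_1 − ΔH_2| = 2899 kJ.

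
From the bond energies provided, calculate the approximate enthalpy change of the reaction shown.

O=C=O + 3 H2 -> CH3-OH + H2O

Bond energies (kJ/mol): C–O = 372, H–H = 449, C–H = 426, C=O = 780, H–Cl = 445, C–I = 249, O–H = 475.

ΔH ≈ −168 kJ

Bonds broken (reactants):
  C=O: 2 × 780 = 1560
  H–H: 3 × 449 = 1347
  Σ(broken) = 2907 kJ
Bonds formed (products):
  C–H: 3 × 426 = 1278
  C–O: 1 × 372 = 372
  O–H: 3 × 475 = 1425
  Σ(formed) = 3075 kJ
ΔH = Σ(broken) − Σ(formed) = 2907 − 3075 = −168 kJ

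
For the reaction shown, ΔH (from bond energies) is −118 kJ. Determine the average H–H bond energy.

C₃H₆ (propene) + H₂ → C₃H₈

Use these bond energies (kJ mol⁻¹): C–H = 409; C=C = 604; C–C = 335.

Let D be the H–H bond energy.
Σ(broken) = 1×335 + 6×409 + 1×604 + 1×D = 3393 + D
Σ(formed) = 2×335 + 8×409 = 3942
ΔH = Σ(broken) − Σ(formed) = (3393 + D) − (3942) = −549 + D
Setting this equal to −118 kJ gives D = 431 kJ/mol.

D(H–H) ≈ 431 kJ/mol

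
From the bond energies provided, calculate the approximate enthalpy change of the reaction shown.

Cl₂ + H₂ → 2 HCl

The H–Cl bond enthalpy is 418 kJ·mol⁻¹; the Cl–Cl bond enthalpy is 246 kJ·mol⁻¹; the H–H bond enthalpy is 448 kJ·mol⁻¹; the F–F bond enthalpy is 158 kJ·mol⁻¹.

Bonds broken (reactants):
  Cl–Cl: 1 × 246 = 246
  H–H: 1 × 448 = 448
  Σ(broken) = 694 kJ
Bonds formed (products):
  H–Cl: 2 × 418 = 836
  Σ(formed) = 836 kJ
ΔH = Σ(broken) − Σ(formed) = 694 − 836 = −142 kJ

ΔH ≈ −142 kJ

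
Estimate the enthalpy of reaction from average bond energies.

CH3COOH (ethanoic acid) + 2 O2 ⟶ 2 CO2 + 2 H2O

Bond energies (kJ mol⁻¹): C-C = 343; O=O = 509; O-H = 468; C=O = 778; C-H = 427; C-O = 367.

Bonds broken (reactants):
  C-C: 1 × 343 = 343
  C-H: 3 × 427 = 1281
  C-O: 1 × 367 = 367
  C=O: 1 × 778 = 778
  O-H: 1 × 468 = 468
  O=O: 2 × 509 = 1018
  Σ(broken) = 4255 kJ
Bonds formed (products):
  C=O: 4 × 778 = 3112
  O-H: 4 × 468 = 1872
  Σ(formed) = 4984 kJ
ΔH = Σ(broken) − Σ(formed) = 4255 − 4984 = −729 kJ

ΔH ≈ −729 kJ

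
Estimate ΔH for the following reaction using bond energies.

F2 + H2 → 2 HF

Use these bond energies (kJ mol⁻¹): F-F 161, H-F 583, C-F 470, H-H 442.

Bonds broken (reactants):
  F-F: 1 × 161 = 161
  H-H: 1 × 442 = 442
  Σ(broken) = 603 kJ
Bonds formed (products):
  H-F: 2 × 583 = 1166
  Σ(formed) = 1166 kJ
ΔH = Σ(broken) − Σ(formed) = 603 − 1166 = −563 kJ

ΔH ≈ −563 kJ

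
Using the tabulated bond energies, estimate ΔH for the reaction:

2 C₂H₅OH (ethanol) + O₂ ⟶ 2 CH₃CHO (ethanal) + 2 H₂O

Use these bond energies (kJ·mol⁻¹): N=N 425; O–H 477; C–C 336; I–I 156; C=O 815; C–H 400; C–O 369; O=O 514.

Bonds broken (reactants):
  C–C: 2 × 336 = 672
  C–H: 10 × 400 = 4000
  C–O: 2 × 369 = 738
  O–H: 2 × 477 = 954
  O=O: 1 × 514 = 514
  Σ(broken) = 6878 kJ
Bonds formed (products):
  C–C: 2 × 336 = 672
  C–H: 8 × 400 = 3200
  C=O: 2 × 815 = 1630
  O–H: 4 × 477 = 1908
  Σ(formed) = 7410 kJ
ΔH = Σ(broken) − Σ(formed) = 6878 − 7410 = −532 kJ

ΔH ≈ −532 kJ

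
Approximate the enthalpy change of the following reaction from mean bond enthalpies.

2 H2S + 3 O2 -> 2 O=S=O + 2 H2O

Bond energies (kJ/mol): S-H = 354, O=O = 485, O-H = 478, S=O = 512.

ΔH ≈ −1089 kJ

Bonds broken (reactants):
  O=O: 3 × 485 = 1455
  S-H: 4 × 354 = 1416
  Σ(broken) = 2871 kJ
Bonds formed (products):
  O-H: 4 × 478 = 1912
  S=O: 4 × 512 = 2048
  Σ(formed) = 3960 kJ
ΔH = Σ(broken) − Σ(formed) = 2871 − 3960 = −1089 kJ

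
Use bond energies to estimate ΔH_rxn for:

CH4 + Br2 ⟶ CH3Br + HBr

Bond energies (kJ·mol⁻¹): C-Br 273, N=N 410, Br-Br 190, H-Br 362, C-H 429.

ΔH ≈ −16 kJ

Bonds broken (reactants):
  Br-Br: 1 × 190 = 190
  C-H: 4 × 429 = 1716
  Σ(broken) = 1906 kJ
Bonds formed (products):
  C-Br: 1 × 273 = 273
  C-H: 3 × 429 = 1287
  H-Br: 1 × 362 = 362
  Σ(formed) = 1922 kJ
ΔH = Σ(broken) − Σ(formed) = 1906 − 1922 = −16 kJ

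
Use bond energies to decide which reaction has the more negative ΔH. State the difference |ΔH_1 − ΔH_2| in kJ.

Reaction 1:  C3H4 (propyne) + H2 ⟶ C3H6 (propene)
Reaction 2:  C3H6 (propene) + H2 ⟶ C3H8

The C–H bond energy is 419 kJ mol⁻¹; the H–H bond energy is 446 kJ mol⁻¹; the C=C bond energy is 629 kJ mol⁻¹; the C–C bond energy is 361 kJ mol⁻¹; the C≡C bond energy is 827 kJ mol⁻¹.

Reaction 1:
  Bonds broken (reactants):
    C≡C: 1 × 827 = 827
    C–C: 1 × 361 = 361
    C–H: 4 × 419 = 1676
    H–H: 1 × 446 = 446
    Σ(broken) = 3310 kJ
  Bonds formed (products):
    C–C: 1 × 361 = 361
    C–H: 6 × 419 = 2514
    C=C: 1 × 629 = 629
    Σ(formed) = 3504 kJ
  ΔH_1 = 3310 − 3504 = −194 kJ
Reaction 2:
  Bonds broken (reactants):
    C–C: 1 × 361 = 361
    C–H: 6 × 419 = 2514
    C=C: 1 × 629 = 629
    H–H: 1 × 446 = 446
    Σ(broken) = 3950 kJ
  Bonds formed (products):
    C–C: 2 × 361 = 722
    C–H: 8 × 419 = 3352
    Σ(formed) = 4074 kJ
  ΔH_2 = 3950 − 4074 = −124 kJ
ΔH_1 − ΔH_2 = −70 kJ, so reaction 1 has the more negative ΔH; |ΔH_1 − ΔH_2| = 70 kJ.

Reaction 1, by 70 kJ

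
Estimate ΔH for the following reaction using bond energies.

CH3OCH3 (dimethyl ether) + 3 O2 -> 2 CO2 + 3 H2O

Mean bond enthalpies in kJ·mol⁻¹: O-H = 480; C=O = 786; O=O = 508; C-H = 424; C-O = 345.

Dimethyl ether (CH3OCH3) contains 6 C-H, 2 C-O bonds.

ΔH ≈ −1266 kJ

Bonds broken (reactants):
  C-H: 6 × 424 = 2544
  C-O: 2 × 345 = 690
  O=O: 3 × 508 = 1524
  Σ(broken) = 4758 kJ
Bonds formed (products):
  C=O: 4 × 786 = 3144
  O-H: 6 × 480 = 2880
  Σ(formed) = 6024 kJ
ΔH = Σ(broken) − Σ(formed) = 4758 − 6024 = −1266 kJ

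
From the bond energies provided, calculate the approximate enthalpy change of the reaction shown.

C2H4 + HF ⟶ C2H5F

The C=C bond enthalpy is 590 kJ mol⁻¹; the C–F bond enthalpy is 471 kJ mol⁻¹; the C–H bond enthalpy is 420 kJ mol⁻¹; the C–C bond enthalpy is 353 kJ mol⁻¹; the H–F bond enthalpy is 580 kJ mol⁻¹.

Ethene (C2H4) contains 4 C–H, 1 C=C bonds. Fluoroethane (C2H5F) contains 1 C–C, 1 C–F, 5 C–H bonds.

ΔH ≈ −74 kJ

Bonds broken (reactants):
  C–H: 4 × 420 = 1680
  C=C: 1 × 590 = 590
  H–F: 1 × 580 = 580
  Σ(broken) = 2850 kJ
Bonds formed (products):
  C–C: 1 × 353 = 353
  C–F: 1 × 471 = 471
  C–H: 5 × 420 = 2100
  Σ(formed) = 2924 kJ
ΔH = Σ(broken) − Σ(formed) = 2850 − 2924 = −74 kJ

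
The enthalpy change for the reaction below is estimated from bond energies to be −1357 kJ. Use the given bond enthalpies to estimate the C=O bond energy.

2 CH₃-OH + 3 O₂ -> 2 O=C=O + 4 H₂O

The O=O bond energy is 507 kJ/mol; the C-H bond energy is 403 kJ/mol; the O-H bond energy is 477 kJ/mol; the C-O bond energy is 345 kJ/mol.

Let D be the C=O bond energy.
Σ(broken) = 6×403 + 2×345 + 2×477 + 3×507 = 5583
Σ(formed) = 4×D + 8×477 = 3816 + 4D
ΔH = Σ(broken) − Σ(formed) = (5583) − (3816 + 4D) = +1767 − 4D
Setting this equal to −1357 kJ gives 4D = 3124, so D = 781 kJ/mol.

D(C=O) ≈ 781 kJ/mol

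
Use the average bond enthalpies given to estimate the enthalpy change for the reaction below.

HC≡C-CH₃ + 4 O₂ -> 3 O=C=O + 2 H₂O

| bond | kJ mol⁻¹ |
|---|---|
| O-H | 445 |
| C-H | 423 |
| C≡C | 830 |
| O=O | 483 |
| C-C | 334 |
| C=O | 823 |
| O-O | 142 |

Bonds broken (reactants):
  C≡C: 1 × 830 = 830
  C-C: 1 × 334 = 334
  C-H: 4 × 423 = 1692
  O=O: 4 × 483 = 1932
  Σ(broken) = 4788 kJ
Bonds formed (products):
  C=O: 6 × 823 = 4938
  O-H: 4 × 445 = 1780
  Σ(formed) = 6718 kJ
ΔH = Σ(broken) − Σ(formed) = 4788 − 6718 = −1930 kJ

ΔH ≈ −1930 kJ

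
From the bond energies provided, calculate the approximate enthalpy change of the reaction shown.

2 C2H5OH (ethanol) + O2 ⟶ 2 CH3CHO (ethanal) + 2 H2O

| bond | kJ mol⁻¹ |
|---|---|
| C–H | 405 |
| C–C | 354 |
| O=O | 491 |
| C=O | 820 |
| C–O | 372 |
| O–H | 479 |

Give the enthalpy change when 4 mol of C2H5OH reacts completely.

ΔH = −1106 kJ

Bonds broken (reactants):
  C–C: 2 × 354 = 708
  C–H: 10 × 405 = 4050
  C–O: 2 × 372 = 744
  O–H: 2 × 479 = 958
  O=O: 1 × 491 = 491
  Σ(broken) = 6951 kJ
Bonds formed (products):
  C–C: 2 × 354 = 708
  C–H: 8 × 405 = 3240
  C=O: 2 × 820 = 1640
  O–H: 4 × 479 = 1916
  Σ(formed) = 7504 kJ
ΔH = Σ(broken) − Σ(formed) = 6951 − 7504 = −553 kJ
For 2× the reaction as written: 2 × (−553) = −1106 kJ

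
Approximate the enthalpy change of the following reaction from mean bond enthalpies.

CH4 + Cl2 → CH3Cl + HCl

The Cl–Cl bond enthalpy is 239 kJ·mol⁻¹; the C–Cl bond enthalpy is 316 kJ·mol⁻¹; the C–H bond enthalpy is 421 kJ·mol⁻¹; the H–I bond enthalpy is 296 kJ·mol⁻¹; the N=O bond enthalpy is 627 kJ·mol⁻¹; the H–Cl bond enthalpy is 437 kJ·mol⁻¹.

Bonds broken (reactants):
  C–H: 4 × 421 = 1684
  Cl–Cl: 1 × 239 = 239
  Σ(broken) = 1923 kJ
Bonds formed (products):
  C–Cl: 1 × 316 = 316
  C–H: 3 × 421 = 1263
  H–Cl: 1 × 437 = 437
  Σ(formed) = 2016 kJ
ΔH = Σ(broken) − Σ(formed) = 1923 − 2016 = −93 kJ

ΔH ≈ −93 kJ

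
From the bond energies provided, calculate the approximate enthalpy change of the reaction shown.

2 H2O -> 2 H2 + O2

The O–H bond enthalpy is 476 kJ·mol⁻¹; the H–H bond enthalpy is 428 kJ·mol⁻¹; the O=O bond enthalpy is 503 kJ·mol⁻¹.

ΔH ≈ +545 kJ

Bonds broken (reactants):
  O–H: 4 × 476 = 1904
  Σ(broken) = 1904 kJ
Bonds formed (products):
  H–H: 2 × 428 = 856
  O=O: 1 × 503 = 503
  Σ(formed) = 1359 kJ
ΔH = Σ(broken) − Σ(formed) = 1904 − 1359 = +545 kJ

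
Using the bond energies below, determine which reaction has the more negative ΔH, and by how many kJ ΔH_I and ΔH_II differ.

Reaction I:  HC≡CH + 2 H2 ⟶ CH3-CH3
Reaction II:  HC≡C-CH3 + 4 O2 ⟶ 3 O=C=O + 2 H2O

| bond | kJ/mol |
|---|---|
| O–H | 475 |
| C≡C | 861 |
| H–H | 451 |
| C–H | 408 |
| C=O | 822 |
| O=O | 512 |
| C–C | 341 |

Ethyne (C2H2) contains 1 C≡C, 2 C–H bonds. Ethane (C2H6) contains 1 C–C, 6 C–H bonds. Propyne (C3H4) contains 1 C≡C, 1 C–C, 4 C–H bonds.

Reaction I:
  Bonds broken (reactants):
    C≡C: 1 × 861 = 861
    C–H: 2 × 408 = 816
    H–H: 2 × 451 = 902
    Σ(broken) = 2579 kJ
  Bonds formed (products):
    C–C: 1 × 341 = 341
    C–H: 6 × 408 = 2448
    Σ(formed) = 2789 kJ
  ΔH_I = 2579 − 2789 = −210 kJ
Reaction II:
  Bonds broken (reactants):
    C≡C: 1 × 861 = 861
    C–C: 1 × 341 = 341
    C–H: 4 × 408 = 1632
    O=O: 4 × 512 = 2048
    Σ(broken) = 4882 kJ
  Bonds formed (products):
    C=O: 6 × 822 = 4932
    O–H: 4 × 475 = 1900
    Σ(formed) = 6832 kJ
  ΔH_II = 4882 − 6832 = −1950 kJ
ΔH_I − ΔH_II = +1740 kJ, so reaction II has the more negative ΔH; |ΔH_I − ΔH_II| = 1740 kJ.

Reaction II, by 1740 kJ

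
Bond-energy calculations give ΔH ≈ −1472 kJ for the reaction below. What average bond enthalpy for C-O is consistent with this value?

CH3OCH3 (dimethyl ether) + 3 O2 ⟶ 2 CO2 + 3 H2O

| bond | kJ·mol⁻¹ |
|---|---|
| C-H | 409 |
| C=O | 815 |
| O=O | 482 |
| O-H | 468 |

Let D be the C-O bond energy.
Σ(broken) = 6×409 + 2×D + 3×482 = 3900 + 2D
Σ(formed) = 4×815 + 6×468 = 6068
ΔH = Σ(broken) − Σ(formed) = (3900 + 2D) − (6068) = −2168 + 2D
Setting this equal to −1472 kJ gives 2D = 696, so D = 348 kJ/mol.

D(C-O) ≈ 348 kJ/mol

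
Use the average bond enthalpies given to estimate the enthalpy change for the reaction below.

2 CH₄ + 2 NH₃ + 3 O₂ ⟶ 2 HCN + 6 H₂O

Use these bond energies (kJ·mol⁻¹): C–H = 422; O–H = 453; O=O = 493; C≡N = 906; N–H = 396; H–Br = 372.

ΔH ≈ −861 kJ

Bonds broken (reactants):
  C–H: 8 × 422 = 3376
  N–H: 6 × 396 = 2376
  O=O: 3 × 493 = 1479
  Σ(broken) = 7231 kJ
Bonds formed (products):
  C≡N: 2 × 906 = 1812
  C–H: 2 × 422 = 844
  O–H: 12 × 453 = 5436
  Σ(formed) = 8092 kJ
ΔH = Σ(broken) − Σ(formed) = 7231 − 8092 = −861 kJ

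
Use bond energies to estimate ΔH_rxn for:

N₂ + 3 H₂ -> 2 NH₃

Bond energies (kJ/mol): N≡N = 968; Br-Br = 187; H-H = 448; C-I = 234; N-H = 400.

Bonds broken (reactants):
  H-H: 3 × 448 = 1344
  N≡N: 1 × 968 = 968
  Σ(broken) = 2312 kJ
Bonds formed (products):
  N-H: 6 × 400 = 2400
  Σ(formed) = 2400 kJ
ΔH = Σ(broken) − Σ(formed) = 2312 − 2400 = −88 kJ

ΔH ≈ −88 kJ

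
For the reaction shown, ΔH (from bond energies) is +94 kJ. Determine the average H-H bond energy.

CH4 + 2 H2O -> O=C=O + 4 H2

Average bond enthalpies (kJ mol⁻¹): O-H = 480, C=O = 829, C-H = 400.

Let D be the H-H bond energy.
Σ(broken) = 4×400 + 4×480 = 3520
Σ(formed) = 2×829 + 4×D = 1658 + 4D
ΔH = Σ(broken) − Σ(formed) = (3520) − (1658 + 4D) = +1862 − 4D
Setting this equal to +94 kJ gives 4D = 1768, so D = 442 kJ/mol.

D(H-H) ≈ 442 kJ/mol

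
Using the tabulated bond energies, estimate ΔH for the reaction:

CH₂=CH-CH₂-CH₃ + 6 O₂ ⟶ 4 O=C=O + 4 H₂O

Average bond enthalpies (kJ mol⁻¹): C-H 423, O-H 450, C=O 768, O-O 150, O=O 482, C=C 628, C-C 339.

ΔH ≈ −2162 kJ

Bonds broken (reactants):
  C-C: 2 × 339 = 678
  C-H: 8 × 423 = 3384
  C=C: 1 × 628 = 628
  O=O: 6 × 482 = 2892
  Σ(broken) = 7582 kJ
Bonds formed (products):
  C=O: 8 × 768 = 6144
  O-H: 8 × 450 = 3600
  Σ(formed) = 9744 kJ
ΔH = Σ(broken) − Σ(formed) = 7582 − 9744 = −2162 kJ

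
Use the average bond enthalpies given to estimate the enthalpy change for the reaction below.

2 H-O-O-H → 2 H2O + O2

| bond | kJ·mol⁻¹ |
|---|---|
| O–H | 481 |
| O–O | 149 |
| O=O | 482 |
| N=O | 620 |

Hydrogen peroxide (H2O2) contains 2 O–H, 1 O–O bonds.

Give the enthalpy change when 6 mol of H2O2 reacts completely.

Bonds broken (reactants):
  O–H: 4 × 481 = 1924
  O–O: 2 × 149 = 298
  Σ(broken) = 2222 kJ
Bonds formed (products):
  O–H: 4 × 481 = 1924
  O=O: 1 × 482 = 482
  Σ(formed) = 2406 kJ
ΔH = Σ(broken) − Σ(formed) = 2222 − 2406 = −184 kJ
For 3× the reaction as written: 3 × (−184) = −552 kJ

ΔH = −552 kJ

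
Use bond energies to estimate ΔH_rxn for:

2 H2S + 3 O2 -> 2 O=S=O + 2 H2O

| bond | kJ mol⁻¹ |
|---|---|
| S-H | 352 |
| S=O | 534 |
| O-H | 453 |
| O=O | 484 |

Bonds broken (reactants):
  O=O: 3 × 484 = 1452
  S-H: 4 × 352 = 1408
  Σ(broken) = 2860 kJ
Bonds formed (products):
  O-H: 4 × 453 = 1812
  S=O: 4 × 534 = 2136
  Σ(formed) = 3948 kJ
ΔH = Σ(broken) − Σ(formed) = 2860 − 3948 = −1088 kJ

ΔH ≈ −1088 kJ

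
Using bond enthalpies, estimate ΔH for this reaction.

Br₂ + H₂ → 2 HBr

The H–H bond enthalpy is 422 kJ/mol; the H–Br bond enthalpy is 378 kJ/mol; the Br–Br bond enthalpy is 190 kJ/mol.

ΔH ≈ −144 kJ

Bonds broken (reactants):
  Br–Br: 1 × 190 = 190
  H–H: 1 × 422 = 422
  Σ(broken) = 612 kJ
Bonds formed (products):
  H–Br: 2 × 378 = 756
  Σ(formed) = 756 kJ
ΔH = Σ(broken) − Σ(formed) = 612 − 756 = −144 kJ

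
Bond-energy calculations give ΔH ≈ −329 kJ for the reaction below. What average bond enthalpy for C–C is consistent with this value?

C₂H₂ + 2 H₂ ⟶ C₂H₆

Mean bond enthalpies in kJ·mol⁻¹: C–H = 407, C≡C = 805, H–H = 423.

D(C–C) ≈ 352 kJ/mol

Let D be the C–C bond energy.
Σ(broken) = 1×805 + 2×407 + 2×423 = 2465
Σ(formed) = 1×D + 6×407 = 2442 + D
ΔH = Σ(broken) − Σ(formed) = (2465) − (2442 + D) = +23 − D
Setting this equal to −329 kJ gives D = 352 kJ/mol.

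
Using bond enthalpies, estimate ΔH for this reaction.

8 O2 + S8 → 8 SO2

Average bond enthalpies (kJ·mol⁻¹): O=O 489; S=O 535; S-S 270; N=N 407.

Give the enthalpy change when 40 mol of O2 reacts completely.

ΔH = −12440 kJ

Bonds broken (reactants):
  O=O: 8 × 489 = 3912
  S-S: 8 × 270 = 2160
  Σ(broken) = 6072 kJ
Bonds formed (products):
  S=O: 16 × 535 = 8560
  Σ(formed) = 8560 kJ
ΔH = Σ(broken) − Σ(formed) = 6072 − 8560 = −2488 kJ
For 5× the reaction as written: 5 × (−2488) = −12440 kJ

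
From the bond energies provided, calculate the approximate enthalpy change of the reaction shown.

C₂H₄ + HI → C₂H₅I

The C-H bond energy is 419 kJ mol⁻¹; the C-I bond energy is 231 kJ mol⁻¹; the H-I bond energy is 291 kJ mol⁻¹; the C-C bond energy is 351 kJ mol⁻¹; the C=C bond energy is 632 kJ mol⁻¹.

ΔH ≈ −78 kJ

Bonds broken (reactants):
  C-H: 4 × 419 = 1676
  C=C: 1 × 632 = 632
  H-I: 1 × 291 = 291
  Σ(broken) = 2599 kJ
Bonds formed (products):
  C-C: 1 × 351 = 351
  C-H: 5 × 419 = 2095
  C-I: 1 × 231 = 231
  Σ(formed) = 2677 kJ
ΔH = Σ(broken) − Σ(formed) = 2599 − 2677 = −78 kJ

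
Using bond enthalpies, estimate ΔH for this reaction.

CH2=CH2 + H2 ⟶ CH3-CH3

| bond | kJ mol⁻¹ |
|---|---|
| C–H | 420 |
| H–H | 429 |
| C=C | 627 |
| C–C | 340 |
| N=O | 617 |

Bonds broken (reactants):
  C–H: 4 × 420 = 1680
  C=C: 1 × 627 = 627
  H–H: 1 × 429 = 429
  Σ(broken) = 2736 kJ
Bonds formed (products):
  C–C: 1 × 340 = 340
  C–H: 6 × 420 = 2520
  Σ(formed) = 2860 kJ
ΔH = Σ(broken) − Σ(formed) = 2736 − 2860 = −124 kJ

ΔH ≈ −124 kJ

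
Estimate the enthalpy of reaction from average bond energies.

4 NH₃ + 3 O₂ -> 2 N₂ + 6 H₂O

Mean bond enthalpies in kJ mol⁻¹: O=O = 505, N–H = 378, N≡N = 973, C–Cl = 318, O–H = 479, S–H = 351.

Bonds broken (reactants):
  N–H: 12 × 378 = 4536
  O=O: 3 × 505 = 1515
  Σ(broken) = 6051 kJ
Bonds formed (products):
  N≡N: 2 × 973 = 1946
  O–H: 12 × 479 = 5748
  Σ(formed) = 7694 kJ
ΔH = Σ(broken) − Σ(formed) = 6051 − 7694 = −1643 kJ

ΔH ≈ −1643 kJ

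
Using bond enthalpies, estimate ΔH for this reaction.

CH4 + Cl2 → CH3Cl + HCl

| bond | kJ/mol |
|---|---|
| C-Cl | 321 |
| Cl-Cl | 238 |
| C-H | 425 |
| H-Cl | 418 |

ΔH ≈ −76 kJ

Bonds broken (reactants):
  C-H: 4 × 425 = 1700
  Cl-Cl: 1 × 238 = 238
  Σ(broken) = 1938 kJ
Bonds formed (products):
  C-Cl: 1 × 321 = 321
  C-H: 3 × 425 = 1275
  H-Cl: 1 × 418 = 418
  Σ(formed) = 2014 kJ
ΔH = Σ(broken) − Σ(formed) = 1938 − 2014 = −76 kJ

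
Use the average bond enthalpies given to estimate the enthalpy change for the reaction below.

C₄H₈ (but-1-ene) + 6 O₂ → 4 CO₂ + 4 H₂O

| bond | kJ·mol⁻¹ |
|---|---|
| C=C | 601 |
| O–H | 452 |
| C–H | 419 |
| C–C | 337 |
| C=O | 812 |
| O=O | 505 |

Bonds broken (reactants):
  C–C: 2 × 337 = 674
  C–H: 8 × 419 = 3352
  C=C: 1 × 601 = 601
  O=O: 6 × 505 = 3030
  Σ(broken) = 7657 kJ
Bonds formed (products):
  C=O: 8 × 812 = 6496
  O–H: 8 × 452 = 3616
  Σ(formed) = 10112 kJ
ΔH = Σ(broken) − Σ(formed) = 7657 − 10112 = −2455 kJ

ΔH ≈ −2455 kJ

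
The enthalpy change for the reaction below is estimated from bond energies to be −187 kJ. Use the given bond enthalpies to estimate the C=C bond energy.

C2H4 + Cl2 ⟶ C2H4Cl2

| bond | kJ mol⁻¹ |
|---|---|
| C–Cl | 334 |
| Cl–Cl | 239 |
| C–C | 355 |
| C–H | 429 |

D(C=C) ≈ 597 kJ/mol

Let D be the C=C bond energy.
Σ(broken) = 4×429 + 1×D + 1×239 = 1955 + D
Σ(formed) = 1×355 + 2×334 + 4×429 = 2739
ΔH = Σ(broken) − Σ(formed) = (1955 + D) − (2739) = −784 + D
Setting this equal to −187 kJ gives D = 597 kJ/mol.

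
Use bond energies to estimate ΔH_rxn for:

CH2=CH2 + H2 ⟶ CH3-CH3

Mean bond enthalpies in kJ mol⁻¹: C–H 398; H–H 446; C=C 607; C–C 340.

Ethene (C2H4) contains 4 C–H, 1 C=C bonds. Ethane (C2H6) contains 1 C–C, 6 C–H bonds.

Bonds broken (reactants):
  C–H: 4 × 398 = 1592
  C=C: 1 × 607 = 607
  H–H: 1 × 446 = 446
  Σ(broken) = 2645 kJ
Bonds formed (products):
  C–C: 1 × 340 = 340
  C–H: 6 × 398 = 2388
  Σ(formed) = 2728 kJ
ΔH = Σ(broken) − Σ(formed) = 2645 − 2728 = −83 kJ

ΔH ≈ −83 kJ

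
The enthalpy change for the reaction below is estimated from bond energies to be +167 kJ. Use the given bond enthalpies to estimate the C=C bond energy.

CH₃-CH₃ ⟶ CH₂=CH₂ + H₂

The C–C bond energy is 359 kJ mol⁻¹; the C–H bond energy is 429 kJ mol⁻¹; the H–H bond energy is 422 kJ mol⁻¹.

D(C=C) ≈ 628 kJ/mol

Let D be the C=C bond energy.
Σ(broken) = 1×359 + 6×429 = 2933
Σ(formed) = 4×429 + 1×D + 1×422 = 2138 + D
ΔH = Σ(broken) − Σ(formed) = (2933) − (2138 + D) = +795 − D
Setting this equal to +167 kJ gives D = 628 kJ/mol.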